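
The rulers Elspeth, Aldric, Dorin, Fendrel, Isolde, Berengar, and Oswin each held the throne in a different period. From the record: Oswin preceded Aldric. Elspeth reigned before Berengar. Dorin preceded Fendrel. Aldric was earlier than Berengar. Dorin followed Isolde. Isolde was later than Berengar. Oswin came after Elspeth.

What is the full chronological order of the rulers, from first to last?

Elspeth, Oswin, Aldric, Berengar, Isolde, Dorin, Fendrel

The constraints fix every adjacent pair, so only one ordering works:
Elspeth → Oswin → Aldric → Berengar → Isolde → Dorin → Fendrel.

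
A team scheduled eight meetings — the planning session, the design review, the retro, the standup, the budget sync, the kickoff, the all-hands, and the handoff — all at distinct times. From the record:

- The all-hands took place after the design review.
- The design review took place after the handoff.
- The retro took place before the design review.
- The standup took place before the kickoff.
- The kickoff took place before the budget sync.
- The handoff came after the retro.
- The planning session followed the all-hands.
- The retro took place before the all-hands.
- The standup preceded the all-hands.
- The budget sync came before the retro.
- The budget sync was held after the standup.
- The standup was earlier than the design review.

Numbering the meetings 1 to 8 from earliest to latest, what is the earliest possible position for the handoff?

The budget sync, the kickoff, the retro, and the standup must all come before the handoff — 4 forced predecessors.
Nothing else is forced ahead of the handoff, so its earliest slot is position 4 + 1 = 5.

5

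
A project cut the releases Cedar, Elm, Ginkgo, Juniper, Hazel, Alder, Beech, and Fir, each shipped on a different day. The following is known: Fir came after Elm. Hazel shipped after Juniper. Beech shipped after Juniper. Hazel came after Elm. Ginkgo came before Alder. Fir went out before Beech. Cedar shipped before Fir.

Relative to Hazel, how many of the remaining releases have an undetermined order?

5

Forced before Hazel: Elm and Juniper.
That leaves Alder, Beech, Cedar, Fir, and Ginkgo with no forced order relative to Hazel — 5.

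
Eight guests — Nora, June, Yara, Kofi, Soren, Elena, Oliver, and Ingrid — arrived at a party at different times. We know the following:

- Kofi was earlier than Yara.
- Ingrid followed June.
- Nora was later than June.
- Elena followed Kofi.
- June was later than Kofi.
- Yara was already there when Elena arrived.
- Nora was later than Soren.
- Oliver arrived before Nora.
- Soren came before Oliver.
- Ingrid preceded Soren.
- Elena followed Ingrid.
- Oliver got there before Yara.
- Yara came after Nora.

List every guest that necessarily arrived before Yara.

Directly stated before Yara: Kofi, Nora, and Oliver.
Ingrid reaches Yara via Ingrid → Soren → Nora → Yara.
June reaches Yara via June → Nora → Yara.
Soren reaches Yara via Soren → Nora → Yara.

Ingrid, June, Kofi, Nora, Oliver, Soren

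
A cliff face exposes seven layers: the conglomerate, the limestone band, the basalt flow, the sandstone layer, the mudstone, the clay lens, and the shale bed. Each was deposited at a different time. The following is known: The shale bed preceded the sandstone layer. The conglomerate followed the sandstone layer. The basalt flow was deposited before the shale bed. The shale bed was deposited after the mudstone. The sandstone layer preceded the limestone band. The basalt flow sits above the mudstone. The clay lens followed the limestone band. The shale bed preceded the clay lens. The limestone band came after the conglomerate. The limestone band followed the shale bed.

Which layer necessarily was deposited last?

Every other layer has a chain of constraints placing it before the clay lens, so the clay lens is last.

the clay lens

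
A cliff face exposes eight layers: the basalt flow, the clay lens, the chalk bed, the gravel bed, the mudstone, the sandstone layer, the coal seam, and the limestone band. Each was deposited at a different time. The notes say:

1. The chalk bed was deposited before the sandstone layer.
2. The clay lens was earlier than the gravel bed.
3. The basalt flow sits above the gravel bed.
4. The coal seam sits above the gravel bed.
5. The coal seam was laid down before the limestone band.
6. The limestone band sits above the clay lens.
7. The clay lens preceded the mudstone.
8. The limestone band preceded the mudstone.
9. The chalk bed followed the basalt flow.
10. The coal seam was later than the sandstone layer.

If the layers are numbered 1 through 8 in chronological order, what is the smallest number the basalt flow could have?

The clay lens and the gravel bed must both come before the basalt flow — 2 forced predecessors.
Nothing else is forced ahead of the basalt flow, so its earliest slot is position 2 + 1 = 3.

3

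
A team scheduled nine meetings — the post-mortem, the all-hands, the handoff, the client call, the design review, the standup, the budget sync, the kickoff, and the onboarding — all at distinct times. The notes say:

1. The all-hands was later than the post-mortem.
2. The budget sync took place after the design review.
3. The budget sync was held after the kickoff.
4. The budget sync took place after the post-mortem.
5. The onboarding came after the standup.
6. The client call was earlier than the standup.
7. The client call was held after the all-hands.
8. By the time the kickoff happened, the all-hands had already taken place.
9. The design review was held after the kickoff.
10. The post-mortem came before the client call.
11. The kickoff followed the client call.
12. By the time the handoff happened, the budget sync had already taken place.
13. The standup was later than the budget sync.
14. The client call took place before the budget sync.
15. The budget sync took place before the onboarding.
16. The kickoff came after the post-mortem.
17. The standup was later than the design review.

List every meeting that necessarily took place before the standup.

Directly stated before the standup: the budget sync, the client call, and the design review.
The all-hands reaches the standup via the all-hands → the client call → the standup.
The kickoff reaches the standup via the kickoff → the budget sync → the standup.
The post-mortem reaches the standup via the post-mortem → the client call → the standup.

the all-hands, the budget sync, the client call, the design review, the kickoff, the post-mortem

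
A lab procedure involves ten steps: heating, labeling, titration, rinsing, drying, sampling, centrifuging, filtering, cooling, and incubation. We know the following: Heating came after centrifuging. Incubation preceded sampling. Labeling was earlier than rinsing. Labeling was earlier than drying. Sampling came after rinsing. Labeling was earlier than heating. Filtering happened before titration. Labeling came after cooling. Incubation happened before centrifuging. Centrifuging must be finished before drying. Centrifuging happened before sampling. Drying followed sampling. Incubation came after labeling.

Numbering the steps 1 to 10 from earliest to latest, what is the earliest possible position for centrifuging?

4

Cooling, incubation, and labeling must all come before centrifuging — 3 forced predecessors.
Nothing else is forced ahead of centrifuging, so its earliest slot is position 3 + 1 = 4.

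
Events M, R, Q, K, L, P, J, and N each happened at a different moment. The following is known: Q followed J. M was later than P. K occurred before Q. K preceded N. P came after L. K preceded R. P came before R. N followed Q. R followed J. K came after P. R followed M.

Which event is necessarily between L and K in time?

Tracing the constraints gives L → P → K, so P sits after L and before K.
No other event is forced both after L and before K.

P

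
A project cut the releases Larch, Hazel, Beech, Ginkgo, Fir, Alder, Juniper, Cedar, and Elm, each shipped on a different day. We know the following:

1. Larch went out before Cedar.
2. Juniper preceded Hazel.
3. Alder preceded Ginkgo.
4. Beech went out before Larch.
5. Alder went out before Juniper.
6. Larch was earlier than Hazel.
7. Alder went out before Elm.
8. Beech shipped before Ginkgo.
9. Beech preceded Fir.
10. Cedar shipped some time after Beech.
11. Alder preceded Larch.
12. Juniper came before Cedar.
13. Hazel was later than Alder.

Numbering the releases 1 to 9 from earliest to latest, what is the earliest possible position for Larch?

3

Alder and Beech must both come before Larch — 2 forced predecessors.
Nothing else is forced ahead of Larch, so its earliest slot is position 2 + 1 = 3.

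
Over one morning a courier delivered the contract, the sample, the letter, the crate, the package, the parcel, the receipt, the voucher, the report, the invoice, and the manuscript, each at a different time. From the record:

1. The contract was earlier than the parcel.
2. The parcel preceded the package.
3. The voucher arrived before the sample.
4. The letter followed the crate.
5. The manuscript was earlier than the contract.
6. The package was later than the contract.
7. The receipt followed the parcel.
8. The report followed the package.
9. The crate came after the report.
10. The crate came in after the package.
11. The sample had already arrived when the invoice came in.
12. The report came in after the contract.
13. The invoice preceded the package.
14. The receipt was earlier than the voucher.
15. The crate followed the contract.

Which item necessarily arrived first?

The manuscript has a chain of constraints placing it before every other item, so the manuscript must be first.

the manuscript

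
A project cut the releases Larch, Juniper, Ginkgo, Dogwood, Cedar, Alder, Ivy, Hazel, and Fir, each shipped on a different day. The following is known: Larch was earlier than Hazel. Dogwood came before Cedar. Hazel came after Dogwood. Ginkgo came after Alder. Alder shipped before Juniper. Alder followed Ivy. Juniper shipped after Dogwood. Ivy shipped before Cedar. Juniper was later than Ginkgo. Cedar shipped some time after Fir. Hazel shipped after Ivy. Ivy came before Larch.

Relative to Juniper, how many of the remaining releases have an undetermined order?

4

Forced before Juniper: Alder, Dogwood, Ginkgo, and Ivy.
That leaves Cedar, Fir, Hazel, and Larch with no forced order relative to Juniper — 4.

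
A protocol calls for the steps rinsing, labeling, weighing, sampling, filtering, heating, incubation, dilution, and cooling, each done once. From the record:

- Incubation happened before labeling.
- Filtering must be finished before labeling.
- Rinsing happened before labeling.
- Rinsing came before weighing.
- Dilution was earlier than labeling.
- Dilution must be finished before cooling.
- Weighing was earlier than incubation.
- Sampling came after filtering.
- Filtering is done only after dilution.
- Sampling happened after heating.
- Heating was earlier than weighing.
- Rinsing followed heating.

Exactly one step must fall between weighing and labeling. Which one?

incubation

Tracing the constraints gives weighing → incubation → labeling, so incubation sits after weighing and before labeling.
No other step is forced both after weighing and before labeling.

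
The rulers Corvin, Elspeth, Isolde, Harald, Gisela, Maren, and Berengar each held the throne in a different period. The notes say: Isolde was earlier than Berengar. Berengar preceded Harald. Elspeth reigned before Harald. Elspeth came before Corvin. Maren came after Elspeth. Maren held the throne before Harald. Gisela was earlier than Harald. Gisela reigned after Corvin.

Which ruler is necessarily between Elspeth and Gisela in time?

Tracing the constraints gives Elspeth → Corvin → Gisela, so Corvin sits after Elspeth and before Gisela.
No other ruler is forced both after Elspeth and before Gisela.

Corvin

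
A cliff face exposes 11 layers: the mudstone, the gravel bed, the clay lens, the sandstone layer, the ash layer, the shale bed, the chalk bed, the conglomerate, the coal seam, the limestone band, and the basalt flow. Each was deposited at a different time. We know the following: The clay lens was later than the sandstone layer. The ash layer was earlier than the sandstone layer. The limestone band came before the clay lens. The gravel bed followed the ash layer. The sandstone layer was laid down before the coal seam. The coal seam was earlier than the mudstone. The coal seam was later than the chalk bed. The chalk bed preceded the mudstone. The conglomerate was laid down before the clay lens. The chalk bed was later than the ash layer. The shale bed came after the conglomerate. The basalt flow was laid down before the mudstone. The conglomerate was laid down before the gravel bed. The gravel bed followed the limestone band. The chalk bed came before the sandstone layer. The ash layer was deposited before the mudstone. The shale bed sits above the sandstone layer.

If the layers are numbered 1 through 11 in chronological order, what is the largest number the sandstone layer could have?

The sandstone layer must come before the clay lens, the coal seam, the mudstone, and the shale bed — 4 layers forced after it.
Everything else can be placed before the sandstone layer in some valid order, so the sandstone layer can sit as late as position 11 − 4 = 7.

7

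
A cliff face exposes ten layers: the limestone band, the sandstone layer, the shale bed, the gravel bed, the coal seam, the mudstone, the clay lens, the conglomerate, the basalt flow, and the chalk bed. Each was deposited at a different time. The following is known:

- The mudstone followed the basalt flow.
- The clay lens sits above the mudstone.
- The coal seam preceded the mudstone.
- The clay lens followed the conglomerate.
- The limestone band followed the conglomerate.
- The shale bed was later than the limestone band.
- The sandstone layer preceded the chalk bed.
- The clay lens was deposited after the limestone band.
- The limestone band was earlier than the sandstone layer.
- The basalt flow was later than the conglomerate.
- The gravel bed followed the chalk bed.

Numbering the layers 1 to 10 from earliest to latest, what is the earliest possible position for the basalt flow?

2

The conglomerate must come before the basalt flow — 1 forced predecessor.
Nothing else is forced ahead of the basalt flow, so its earliest slot is position 1 + 1 = 2.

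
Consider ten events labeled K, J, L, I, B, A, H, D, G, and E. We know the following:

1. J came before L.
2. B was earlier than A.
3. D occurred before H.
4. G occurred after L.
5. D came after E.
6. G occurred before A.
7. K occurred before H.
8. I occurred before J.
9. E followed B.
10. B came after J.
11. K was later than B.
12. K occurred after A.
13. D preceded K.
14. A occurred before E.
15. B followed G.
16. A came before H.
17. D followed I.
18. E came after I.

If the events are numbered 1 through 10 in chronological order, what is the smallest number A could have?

B, G, I, J, and L must all come before A — 5 forced predecessors.
Nothing else is forced ahead of A, so its earliest slot is position 5 + 1 = 6.

6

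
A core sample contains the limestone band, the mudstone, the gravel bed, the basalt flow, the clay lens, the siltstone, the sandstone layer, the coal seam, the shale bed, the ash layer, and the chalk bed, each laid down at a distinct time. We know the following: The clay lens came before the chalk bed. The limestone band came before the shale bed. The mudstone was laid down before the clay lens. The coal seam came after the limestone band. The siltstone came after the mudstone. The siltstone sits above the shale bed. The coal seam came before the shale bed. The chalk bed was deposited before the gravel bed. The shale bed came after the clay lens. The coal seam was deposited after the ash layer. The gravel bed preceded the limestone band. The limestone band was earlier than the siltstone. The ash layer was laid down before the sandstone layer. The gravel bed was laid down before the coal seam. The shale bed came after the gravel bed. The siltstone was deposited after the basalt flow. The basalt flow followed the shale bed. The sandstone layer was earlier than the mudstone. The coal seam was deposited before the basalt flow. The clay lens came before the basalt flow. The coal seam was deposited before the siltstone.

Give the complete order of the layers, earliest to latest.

The constraints fix every adjacent pair, so only one ordering works:
the ash layer → the sandstone layer → the mudstone → the clay lens → the chalk bed → the gravel bed → the limestone band → the coal seam → the shale bed → the basalt flow → the siltstone.

the ash layer, the sandstone layer, the mudstone, the clay lens, the chalk bed, the gravel bed, the limestone band, the coal seam, the shale bed, the basalt flow, the siltstone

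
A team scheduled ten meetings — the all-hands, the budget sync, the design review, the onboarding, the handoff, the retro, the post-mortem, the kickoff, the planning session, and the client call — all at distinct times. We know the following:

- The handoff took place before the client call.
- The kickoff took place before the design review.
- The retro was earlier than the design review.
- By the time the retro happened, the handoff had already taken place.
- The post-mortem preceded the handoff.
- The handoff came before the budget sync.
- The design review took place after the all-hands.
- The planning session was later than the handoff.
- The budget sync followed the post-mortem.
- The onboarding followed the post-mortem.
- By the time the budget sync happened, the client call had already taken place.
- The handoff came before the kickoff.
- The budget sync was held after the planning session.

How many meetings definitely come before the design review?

Directly stated before the design review: the all-hands, the kickoff, and the retro.
The handoff reaches the design review via the handoff → the kickoff → the design review.
The post-mortem reaches the design review via the post-mortem → the handoff → the kickoff → the design review.
That's the all-hands, the handoff, the kickoff, the post-mortem, and the retro — 5 in all.

5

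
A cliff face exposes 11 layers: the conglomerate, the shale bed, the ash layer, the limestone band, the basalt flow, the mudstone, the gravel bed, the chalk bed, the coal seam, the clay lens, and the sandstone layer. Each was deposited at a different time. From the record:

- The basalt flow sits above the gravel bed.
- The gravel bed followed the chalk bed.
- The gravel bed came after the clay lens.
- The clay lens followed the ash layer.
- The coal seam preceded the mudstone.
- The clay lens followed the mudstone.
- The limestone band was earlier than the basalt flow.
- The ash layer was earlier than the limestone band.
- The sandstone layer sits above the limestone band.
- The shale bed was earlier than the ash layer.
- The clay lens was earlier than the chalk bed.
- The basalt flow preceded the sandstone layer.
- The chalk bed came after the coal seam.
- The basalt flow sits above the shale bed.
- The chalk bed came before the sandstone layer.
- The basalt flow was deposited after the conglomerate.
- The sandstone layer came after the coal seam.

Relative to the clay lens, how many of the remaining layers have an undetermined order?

Forced before the clay lens: the ash layer, the coal seam, the mudstone, and the shale bed; forced after the clay lens: the basalt flow, the chalk bed, the gravel bed, and the sandstone layer.
That leaves the conglomerate and the limestone band with no forced order relative to the clay lens — 2.

2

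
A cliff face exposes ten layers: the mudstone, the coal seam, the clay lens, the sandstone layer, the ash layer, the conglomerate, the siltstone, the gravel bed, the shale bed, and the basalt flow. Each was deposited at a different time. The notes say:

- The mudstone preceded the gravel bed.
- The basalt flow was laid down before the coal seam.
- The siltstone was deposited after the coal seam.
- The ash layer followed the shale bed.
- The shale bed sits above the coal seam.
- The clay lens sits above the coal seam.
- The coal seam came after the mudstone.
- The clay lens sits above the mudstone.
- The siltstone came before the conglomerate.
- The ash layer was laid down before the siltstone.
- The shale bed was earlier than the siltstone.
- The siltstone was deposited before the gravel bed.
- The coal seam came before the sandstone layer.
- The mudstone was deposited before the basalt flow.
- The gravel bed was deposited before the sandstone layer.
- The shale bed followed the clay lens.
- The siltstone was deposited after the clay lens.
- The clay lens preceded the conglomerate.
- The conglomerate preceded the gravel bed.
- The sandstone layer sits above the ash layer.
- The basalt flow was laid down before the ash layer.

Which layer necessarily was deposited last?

the sandstone layer

Every other layer has a chain of constraints placing it before the sandstone layer, so the sandstone layer is last.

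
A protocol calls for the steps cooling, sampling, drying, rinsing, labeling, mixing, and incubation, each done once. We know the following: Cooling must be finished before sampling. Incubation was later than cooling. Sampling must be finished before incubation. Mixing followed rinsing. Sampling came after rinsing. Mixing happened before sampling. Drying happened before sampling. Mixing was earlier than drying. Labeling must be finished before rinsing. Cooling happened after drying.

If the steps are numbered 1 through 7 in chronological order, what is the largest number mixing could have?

Mixing must come before cooling, drying, incubation, and sampling — 4 steps forced after it.
Everything else can be placed before mixing in some valid order, so mixing can sit as late as position 7 − 4 = 3.

3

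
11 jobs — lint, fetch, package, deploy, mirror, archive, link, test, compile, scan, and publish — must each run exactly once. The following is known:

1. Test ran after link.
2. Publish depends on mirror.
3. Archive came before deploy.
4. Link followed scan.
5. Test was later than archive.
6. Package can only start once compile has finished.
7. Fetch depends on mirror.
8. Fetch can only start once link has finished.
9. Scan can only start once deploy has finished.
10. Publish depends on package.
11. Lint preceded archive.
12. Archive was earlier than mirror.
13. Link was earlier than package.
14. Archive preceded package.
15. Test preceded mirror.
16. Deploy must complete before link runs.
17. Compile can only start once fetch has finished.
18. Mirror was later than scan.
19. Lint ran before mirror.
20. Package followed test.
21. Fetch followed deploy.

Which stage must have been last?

publish

Every other stage has a chain of constraints placing it before publish, so publish is last.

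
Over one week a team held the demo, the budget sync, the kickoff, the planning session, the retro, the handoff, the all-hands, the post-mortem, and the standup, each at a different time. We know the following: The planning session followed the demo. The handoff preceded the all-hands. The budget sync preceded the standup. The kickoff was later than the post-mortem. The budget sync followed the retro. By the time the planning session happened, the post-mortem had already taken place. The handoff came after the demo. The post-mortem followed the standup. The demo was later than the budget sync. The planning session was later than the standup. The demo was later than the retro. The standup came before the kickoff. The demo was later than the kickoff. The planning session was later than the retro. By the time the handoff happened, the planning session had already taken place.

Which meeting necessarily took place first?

the retro

The retro has a chain of constraints placing it before every other meeting, so the retro must be first.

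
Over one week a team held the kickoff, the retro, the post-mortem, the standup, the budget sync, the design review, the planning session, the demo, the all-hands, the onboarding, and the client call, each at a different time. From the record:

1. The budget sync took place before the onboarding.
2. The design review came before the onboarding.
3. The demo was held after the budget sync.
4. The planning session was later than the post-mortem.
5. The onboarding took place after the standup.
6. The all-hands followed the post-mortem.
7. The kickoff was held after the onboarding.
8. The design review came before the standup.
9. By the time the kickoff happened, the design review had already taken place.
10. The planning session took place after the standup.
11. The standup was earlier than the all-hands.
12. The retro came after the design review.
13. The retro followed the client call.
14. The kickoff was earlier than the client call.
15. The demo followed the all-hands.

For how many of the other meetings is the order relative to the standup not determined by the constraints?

Forced before the standup: the design review; forced after the standup: the all-hands, the client call, the demo, the kickoff, the onboarding, the planning session, and the retro.
That leaves the budget sync and the post-mortem with no forced order relative to the standup — 2.

2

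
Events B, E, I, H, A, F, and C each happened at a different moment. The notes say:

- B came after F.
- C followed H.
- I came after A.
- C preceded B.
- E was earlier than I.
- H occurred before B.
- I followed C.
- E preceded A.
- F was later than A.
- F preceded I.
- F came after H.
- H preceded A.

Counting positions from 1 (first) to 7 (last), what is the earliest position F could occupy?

A, E, and H must all come before F — 3 forced predecessors.
Nothing else is forced ahead of F, so its earliest slot is position 3 + 1 = 4.

4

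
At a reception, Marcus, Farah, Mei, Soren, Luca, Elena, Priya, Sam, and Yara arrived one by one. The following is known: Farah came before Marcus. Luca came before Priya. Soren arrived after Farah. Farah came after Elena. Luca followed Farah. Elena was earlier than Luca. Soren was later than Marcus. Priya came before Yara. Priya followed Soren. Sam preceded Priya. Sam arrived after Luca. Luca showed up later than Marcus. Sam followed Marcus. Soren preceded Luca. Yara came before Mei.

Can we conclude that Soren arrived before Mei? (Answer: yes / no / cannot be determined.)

yes

Chain the constraints: Soren → Priya → Yara → Mei. Each link is directly stated, so Soren comes before Mei.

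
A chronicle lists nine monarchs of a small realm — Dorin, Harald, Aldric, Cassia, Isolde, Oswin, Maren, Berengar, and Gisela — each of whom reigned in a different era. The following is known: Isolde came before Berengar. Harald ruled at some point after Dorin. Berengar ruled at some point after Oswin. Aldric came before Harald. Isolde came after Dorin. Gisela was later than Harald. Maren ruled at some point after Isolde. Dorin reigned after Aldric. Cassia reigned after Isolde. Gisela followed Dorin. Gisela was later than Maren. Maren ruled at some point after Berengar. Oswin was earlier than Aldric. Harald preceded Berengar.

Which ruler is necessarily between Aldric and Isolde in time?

Tracing the constraints gives Aldric → Dorin → Isolde, so Dorin sits after Aldric and before Isolde.
No other ruler is forced both after Aldric and before Isolde.

Dorin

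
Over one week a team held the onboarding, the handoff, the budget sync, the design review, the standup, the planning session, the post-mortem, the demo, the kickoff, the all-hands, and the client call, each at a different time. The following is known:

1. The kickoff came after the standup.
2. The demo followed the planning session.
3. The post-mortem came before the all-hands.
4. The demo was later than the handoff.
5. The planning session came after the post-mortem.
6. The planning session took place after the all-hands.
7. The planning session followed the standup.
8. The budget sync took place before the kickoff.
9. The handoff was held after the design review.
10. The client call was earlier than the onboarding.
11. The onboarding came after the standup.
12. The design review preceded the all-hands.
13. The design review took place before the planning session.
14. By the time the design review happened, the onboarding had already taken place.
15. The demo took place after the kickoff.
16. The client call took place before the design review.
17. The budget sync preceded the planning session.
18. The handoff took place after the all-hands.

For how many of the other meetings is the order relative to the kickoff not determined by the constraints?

Forced before the kickoff: the budget sync and the standup; forced after the kickoff: the demo.
That leaves the all-hands, the client call, the design review, the handoff, the onboarding, the planning session, and the post-mortem with no forced order relative to the kickoff — 7.

7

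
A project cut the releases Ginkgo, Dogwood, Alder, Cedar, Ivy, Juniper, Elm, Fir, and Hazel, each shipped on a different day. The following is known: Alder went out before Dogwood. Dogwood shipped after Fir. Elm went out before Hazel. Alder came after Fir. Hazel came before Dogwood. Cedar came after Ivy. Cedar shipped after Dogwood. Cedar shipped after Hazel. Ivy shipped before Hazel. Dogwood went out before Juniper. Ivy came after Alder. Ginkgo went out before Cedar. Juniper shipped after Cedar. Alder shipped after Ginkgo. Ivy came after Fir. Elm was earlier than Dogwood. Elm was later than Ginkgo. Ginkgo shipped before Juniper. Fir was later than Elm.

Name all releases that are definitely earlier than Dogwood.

Directly stated before Dogwood: Alder, Elm, Fir, and Hazel.
Ginkgo reaches Dogwood via Ginkgo → Alder → Dogwood.
Ivy reaches Dogwood via Ivy → Hazel → Dogwood.
No chain forces Juniper (or any of the others) ahead of Dogwood.

Alder, Elm, Fir, Ginkgo, Hazel, Ivy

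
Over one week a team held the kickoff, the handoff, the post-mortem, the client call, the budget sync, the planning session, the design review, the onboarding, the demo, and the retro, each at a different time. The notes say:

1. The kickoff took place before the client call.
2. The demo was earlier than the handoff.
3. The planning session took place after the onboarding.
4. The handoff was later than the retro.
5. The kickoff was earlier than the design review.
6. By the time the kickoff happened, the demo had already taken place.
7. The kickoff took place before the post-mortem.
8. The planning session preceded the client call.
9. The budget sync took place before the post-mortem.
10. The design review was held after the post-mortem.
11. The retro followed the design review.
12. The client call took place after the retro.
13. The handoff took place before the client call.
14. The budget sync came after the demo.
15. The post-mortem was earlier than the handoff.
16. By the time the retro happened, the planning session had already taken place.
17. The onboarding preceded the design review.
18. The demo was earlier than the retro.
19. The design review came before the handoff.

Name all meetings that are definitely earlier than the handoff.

the budget sync, the demo, the design review, the kickoff, the onboarding, the planning session, the post-mortem, the retro

Directly stated before the handoff: the demo, the design review, the post-mortem, and the retro.
The budget sync reaches the handoff via the budget sync → the post-mortem → the handoff.
The kickoff reaches the handoff via the kickoff → the design review → the handoff.
The onboarding reaches the handoff via the onboarding → the design review → the handoff.
Likewise the planning session reaches the handoff by chaining the stated constraints.
No chain forces the client call ahead of the handoff.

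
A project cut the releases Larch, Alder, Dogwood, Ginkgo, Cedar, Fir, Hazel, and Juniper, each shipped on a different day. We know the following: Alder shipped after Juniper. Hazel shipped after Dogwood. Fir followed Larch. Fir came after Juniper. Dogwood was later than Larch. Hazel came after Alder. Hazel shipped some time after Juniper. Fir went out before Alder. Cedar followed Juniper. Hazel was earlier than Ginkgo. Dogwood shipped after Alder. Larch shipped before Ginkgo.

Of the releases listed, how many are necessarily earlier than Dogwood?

Directly stated before Dogwood: Alder and Larch.
Fir reaches Dogwood via Fir → Alder → Dogwood.
Juniper reaches Dogwood via Juniper → Alder → Dogwood.
No chain forces Ginkgo (or any of the others) ahead of Dogwood.
That's Alder, Fir, Juniper, and Larch — 4 in all.

4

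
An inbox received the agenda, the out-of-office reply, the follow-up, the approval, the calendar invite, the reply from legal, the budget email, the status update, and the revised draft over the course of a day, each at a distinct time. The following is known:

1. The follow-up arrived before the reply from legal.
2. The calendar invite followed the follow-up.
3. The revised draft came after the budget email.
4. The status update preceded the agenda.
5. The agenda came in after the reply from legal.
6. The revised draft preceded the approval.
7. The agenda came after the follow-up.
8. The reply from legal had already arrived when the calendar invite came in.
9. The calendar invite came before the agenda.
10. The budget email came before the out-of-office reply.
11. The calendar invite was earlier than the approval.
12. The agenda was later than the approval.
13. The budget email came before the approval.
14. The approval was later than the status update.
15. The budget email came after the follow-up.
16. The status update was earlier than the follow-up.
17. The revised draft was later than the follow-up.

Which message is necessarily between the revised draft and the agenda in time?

the approval

Tracing the constraints gives the revised draft → the approval → the agenda, so the approval sits after the revised draft and before the agenda.
No other message is forced both after the revised draft and before the agenda.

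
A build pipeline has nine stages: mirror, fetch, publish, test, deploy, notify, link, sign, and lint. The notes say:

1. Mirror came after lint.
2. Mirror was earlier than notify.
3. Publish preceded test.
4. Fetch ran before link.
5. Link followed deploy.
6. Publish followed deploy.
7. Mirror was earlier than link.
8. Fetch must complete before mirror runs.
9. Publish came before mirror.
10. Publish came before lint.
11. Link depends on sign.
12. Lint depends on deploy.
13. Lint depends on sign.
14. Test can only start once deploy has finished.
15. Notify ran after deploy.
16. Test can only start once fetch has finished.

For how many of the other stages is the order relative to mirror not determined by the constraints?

Forced before mirror: deploy, fetch, lint, publish, and sign; forced after mirror: link and notify.
That leaves test with no forced order relative to mirror — 1.

1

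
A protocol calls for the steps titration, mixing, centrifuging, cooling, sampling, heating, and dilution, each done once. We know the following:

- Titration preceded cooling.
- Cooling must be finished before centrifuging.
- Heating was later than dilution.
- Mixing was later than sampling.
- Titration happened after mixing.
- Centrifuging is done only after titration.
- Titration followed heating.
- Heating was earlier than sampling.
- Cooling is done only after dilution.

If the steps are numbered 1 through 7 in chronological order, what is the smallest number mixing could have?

4

Dilution, heating, and sampling must all come before mixing — 3 forced predecessors.
Nothing else is forced ahead of mixing, so its earliest slot is position 3 + 1 = 4.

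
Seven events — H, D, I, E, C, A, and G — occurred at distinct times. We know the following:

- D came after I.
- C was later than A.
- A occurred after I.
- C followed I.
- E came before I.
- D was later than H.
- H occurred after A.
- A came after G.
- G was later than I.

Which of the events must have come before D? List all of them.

A, E, G, H, I

Directly stated before D: H and I.
A reaches D via A → H → D.
E reaches D via E → I → D.
G reaches D via G → A → H → D.
No chain forces C ahead of D.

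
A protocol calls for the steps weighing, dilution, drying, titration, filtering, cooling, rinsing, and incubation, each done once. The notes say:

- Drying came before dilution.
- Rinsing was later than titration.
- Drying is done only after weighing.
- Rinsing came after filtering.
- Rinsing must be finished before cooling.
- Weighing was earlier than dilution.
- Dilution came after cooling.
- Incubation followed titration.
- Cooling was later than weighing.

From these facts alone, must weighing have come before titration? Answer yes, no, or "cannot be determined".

No chain of stated constraints runs from weighing to titration, and none runs from titration to weighing either.
So the relative order of weighing and titration is not fixed by the given facts.

cannot be determined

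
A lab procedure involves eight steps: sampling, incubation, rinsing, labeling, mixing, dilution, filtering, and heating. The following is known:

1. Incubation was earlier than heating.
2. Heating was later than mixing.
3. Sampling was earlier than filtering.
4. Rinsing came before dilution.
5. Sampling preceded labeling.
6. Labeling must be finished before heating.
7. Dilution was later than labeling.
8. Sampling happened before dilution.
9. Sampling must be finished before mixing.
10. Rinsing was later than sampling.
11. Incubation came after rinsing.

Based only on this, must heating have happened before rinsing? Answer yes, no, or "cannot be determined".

no

Tracing the constraints gives rinsing → incubation → heating, so rinsing must come before heating.
That means heating cannot be before rinsing.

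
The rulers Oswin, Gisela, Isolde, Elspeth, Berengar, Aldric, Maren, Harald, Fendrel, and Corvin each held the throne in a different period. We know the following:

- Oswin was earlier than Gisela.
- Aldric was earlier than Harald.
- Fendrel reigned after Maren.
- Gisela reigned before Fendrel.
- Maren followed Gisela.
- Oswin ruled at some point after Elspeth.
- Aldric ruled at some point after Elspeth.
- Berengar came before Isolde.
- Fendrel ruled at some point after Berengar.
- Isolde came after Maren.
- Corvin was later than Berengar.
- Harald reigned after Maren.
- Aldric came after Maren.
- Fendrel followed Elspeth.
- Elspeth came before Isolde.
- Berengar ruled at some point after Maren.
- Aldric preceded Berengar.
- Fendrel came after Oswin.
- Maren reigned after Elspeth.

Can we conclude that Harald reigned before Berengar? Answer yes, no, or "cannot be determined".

cannot be determined

No chain of stated constraints runs from Harald to Berengar, and none runs from Berengar to Harald either.
So the relative order of Harald and Berengar is not fixed by the given facts.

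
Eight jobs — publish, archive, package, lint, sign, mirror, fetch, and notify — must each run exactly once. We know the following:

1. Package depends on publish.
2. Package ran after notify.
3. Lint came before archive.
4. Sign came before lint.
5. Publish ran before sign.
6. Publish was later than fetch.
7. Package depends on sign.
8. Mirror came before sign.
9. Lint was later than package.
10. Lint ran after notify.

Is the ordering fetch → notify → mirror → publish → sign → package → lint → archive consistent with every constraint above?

Check each stated constraint against the proposed order — e.g. notify is ahead of package; notify is ahead of lint. Every pair is in the required order; nothing is violated.

yes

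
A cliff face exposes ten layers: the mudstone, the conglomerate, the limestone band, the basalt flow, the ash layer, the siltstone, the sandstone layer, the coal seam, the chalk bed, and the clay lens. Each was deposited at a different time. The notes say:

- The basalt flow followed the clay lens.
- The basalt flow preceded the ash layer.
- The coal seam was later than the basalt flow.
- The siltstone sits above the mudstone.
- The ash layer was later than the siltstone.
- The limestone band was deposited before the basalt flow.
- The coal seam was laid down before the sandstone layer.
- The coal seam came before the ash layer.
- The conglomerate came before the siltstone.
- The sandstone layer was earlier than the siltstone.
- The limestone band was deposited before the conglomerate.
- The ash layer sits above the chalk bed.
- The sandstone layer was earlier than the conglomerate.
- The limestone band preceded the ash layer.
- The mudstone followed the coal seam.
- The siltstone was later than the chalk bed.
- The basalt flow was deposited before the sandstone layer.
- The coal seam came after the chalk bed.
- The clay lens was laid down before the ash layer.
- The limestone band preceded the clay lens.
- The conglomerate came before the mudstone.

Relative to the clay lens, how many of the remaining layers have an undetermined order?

Forced before the clay lens: the limestone band; forced after the clay lens: the ash layer, the basalt flow, the coal seam, the conglomerate, the mudstone, the sandstone layer, and the siltstone.
That leaves the chalk bed with no forced order relative to the clay lens — 1.

1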